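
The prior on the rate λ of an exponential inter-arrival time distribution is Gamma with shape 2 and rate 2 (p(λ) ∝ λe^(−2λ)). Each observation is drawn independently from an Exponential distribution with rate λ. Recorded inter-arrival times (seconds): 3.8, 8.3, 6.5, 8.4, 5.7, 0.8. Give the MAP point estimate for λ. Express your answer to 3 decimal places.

λ̂_MAP = 0.197

The Exponential(rate=λ) likelihood is ∝ λ^n e^(−λΣtᵢ). Here n = 6 and Σtᵢ = 3.8 + 8.3 + 6.5 + 8.4 + 5.7 + 0.8 = 33.5.
Posterior ∝ λe^(−2λ) · λ^6e^(−33.5λ) = λ^7e^(−35.5λ), i.e. Gamma(8, 35.5).
Mode = (a−1)/b = 7/35.5 ≈ 0.197.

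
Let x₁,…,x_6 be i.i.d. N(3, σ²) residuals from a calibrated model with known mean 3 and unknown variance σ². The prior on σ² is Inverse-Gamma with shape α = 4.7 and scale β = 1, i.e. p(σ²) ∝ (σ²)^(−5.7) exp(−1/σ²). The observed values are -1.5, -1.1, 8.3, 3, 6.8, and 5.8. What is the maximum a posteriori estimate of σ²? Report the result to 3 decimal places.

Sum of squared deviations about the known mean: SS = (-1.5−3)² + (-1.1−3)² + (8.3−3)² + (3−3)² + (6.8−3)² + (5.8−3)² = 87.43.
The Normal likelihood contributes (σ²)^(−n/2) exp(−SS/(2σ²)), so the posterior is Inverse-Gamma(α + n/2, β + SS/2) = Inverse-Gamma(7.7, 44.715).
The mode of Inverse-Gamma(a, b) is b/(a+1) = 44.715/8.7 ≈ 5.140.

σ̂²_MAP = 5.140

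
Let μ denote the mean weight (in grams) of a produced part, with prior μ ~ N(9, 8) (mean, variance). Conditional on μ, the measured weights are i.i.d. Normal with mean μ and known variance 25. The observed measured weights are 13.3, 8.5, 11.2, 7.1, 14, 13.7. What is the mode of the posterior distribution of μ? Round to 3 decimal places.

n = 6; x̄ = (13.3 + 8.5 + 11.2 + 7.1 + 14 + 13.7)/6 = 67.8/6 = 11.3.
For a Normal prior and Normal likelihood with known variance, the posterior is Normal; its mode equals its mean, the precision-weighted average.
Prior precision 1/σ₀² = 1/8 = 0.125; data precision n/σ² = 6/25 = 0.24.
μ̂ = (0.125·9 + 0.24·11.3) / (0.125 + 0.24) = 3.837/0.365 = 3837/365 ≈ 10.512.

μ̂_MAP = 10.512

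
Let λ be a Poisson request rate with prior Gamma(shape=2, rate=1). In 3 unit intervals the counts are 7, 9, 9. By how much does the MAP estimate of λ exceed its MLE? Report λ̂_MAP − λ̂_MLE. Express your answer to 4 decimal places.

Σxᵢ = 25. Posterior is Gamma(27, 4); MAP = (27−1)/4 = 26/4 ≈ 6.50000.
MLE = x̄ = 25/3 ≈ 8.33333.
Difference = 26/4 − 25/3 = -11/6 ≈ -1.8333.

MAP − MLE = -1.8333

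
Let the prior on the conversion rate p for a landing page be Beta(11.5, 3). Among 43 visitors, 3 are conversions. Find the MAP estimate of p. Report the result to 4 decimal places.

p̂_MAP = 0.2432

Prior: Beta(11.5, 3).
Data: 3 successes in 43 trials. The binomial likelihood contributes p^3(1−p)^40, so the posterior is Beta(11.5+3, 3+40) = Beta(14.5, 43).
For Beta(a, b) with a, b > 1 the mode is (a−1)/(a+b−2) = 13.5/55.5 ≈ 0.2432.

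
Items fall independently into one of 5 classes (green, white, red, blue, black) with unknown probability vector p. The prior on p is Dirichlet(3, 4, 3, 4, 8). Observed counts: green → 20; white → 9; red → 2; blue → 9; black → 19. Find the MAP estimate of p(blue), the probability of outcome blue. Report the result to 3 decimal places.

The posterior is Dirichlet(αᵢ + nᵢ) = Dirichlet(23, 13, 5, 13, 27).
For a Dirichlet(a₁,…,a_K) with all aᵢ > 1, the mode has j-th component (aⱼ − 1)/(Σaᵢ − K).
Here Σaᵢ = 81 and K = 5, so p(blue) = (13 − 1)/(81 − 5) = 12/76 ≈ 0.158.

MAP estimate of p(blue) = 0.158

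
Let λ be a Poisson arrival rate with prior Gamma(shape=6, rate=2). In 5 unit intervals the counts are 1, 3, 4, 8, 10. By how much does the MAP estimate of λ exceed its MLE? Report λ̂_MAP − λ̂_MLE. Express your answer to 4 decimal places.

Σxᵢ = 26. Posterior is Gamma(32, 7); MAP = (32−1)/7 = 31/7 ≈ 4.42857.
MLE = x̄ = 26/5 ≈ 5.20000.
Difference = 31/7 − 26/5 = -27/35 ≈ -0.7714.

MAP − MLE = -0.7714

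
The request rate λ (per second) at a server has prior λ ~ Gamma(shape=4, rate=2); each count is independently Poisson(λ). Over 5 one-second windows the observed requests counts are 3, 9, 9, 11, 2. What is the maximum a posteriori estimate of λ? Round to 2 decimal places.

λ̂_MAP = 5.29

Σxᵢ = 3+9+9+11+2 = 34, with n = 5.
Posterior ∝ λ^3e^(−2λ) · λ^34e^(−5λ) = λ^37e^(−7λ), i.e. Gamma(shape=38, rate=7).
The mode of a Gamma(a, b) with a ≥ 1 (shape–rate) is (a−1)/b = 37/7 ≈ 5.29.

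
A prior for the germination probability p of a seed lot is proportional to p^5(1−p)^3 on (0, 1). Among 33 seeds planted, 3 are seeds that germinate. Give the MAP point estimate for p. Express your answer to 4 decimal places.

p̂_MAP = 0.1951

The prior density ∝ p^5(1−p)^3 is the kernel of Beta(6, 4).
Data: 3 successes in 33 trials. The binomial likelihood contributes p^3(1−p)^30, so the posterior is Beta(6+3, 4+30) = Beta(9, 34).
For Beta(a, b) with a, b > 1 the mode is (a−1)/(a+b−2) = 8/41 ≈ 0.1951.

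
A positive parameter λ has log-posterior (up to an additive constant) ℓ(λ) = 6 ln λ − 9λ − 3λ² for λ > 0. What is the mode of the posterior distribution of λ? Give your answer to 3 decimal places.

λ̂_MAP = 0.500

ℓ'(λ) = 6/λ − 9 − 6λ. Setting this to zero and multiplying by λ: 6λ² + 9λ − 6 = 0.
λ = (−9 + √(9² + 4·6·6)) / (2·6) = (−9 + √225) / 12 = (−9 + 15)/12 = 1/2.
ℓ''(λ) = −6/λ² − 6 < 0, confirming a maximum.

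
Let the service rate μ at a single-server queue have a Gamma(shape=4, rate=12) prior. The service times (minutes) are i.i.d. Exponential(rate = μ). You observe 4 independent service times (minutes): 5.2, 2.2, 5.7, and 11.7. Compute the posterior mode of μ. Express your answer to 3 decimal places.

The Exponential(rate=μ) likelihood is ∝ μ^n e^(−μΣtᵢ). Here n = 4 and Σtᵢ = 5.2 + 2.2 + 5.7 + 11.7 = 24.8.
Posterior ∝ μ^3e^(−12μ) · μ^4e^(−24.8μ) = μ^7e^(−36.8μ), i.e. Gamma(8, 36.8).
Mode = (a−1)/b = 7/36.8 ≈ 0.190.

μ̂_MAP = 0.190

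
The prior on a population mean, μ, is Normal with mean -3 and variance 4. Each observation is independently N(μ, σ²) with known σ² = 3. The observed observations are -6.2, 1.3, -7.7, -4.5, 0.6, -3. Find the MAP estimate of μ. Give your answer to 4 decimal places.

μ̂_MAP = -3.2222

n = 6; x̄ = ((-6.2) + 1.3 + (-7.7) + (-4.5) + 0.6 + (-3))/6 = -19.5/6 = -3.25.
For a Normal prior and Normal likelihood with known variance, the posterior is Normal; its mode equals its mean, the precision-weighted average.
Prior precision 1/σ₀² = 1/4 = 0.25; data precision n/σ² = 6/3 = 2.
μ̂ = (0.25·(-3) + 2·(-3.25)) / (0.25 + 2) = (-7.25)/2.25 = -29/9 ≈ -3.2222.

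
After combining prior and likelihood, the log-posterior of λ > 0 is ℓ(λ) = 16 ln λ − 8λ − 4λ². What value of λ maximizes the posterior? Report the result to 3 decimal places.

ℓ'(λ) = 16/λ − 8 − 8λ. Setting this to zero and multiplying by λ: 8λ² + 8λ − 16 = 0.
λ = (−8 + √(8² + 4·8·16)) / (2·8) = (−8 + √576) / 16 = (−8 + 24)/16 = 1.
ℓ''(λ) = −16/λ² − 8 < 0, confirming a maximum.

λ̂_MAP = 1.000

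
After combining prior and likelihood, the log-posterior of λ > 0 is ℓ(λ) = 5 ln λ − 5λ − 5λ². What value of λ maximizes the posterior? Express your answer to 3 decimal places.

λ̂_MAP = 0.500

ℓ'(λ) = 5/λ − 5 − 10λ. Setting this to zero and multiplying by λ: 10λ² + 5λ − 5 = 0.
λ = (−5 + √(5² + 4·10·5)) / (2·10) = (−5 + √225) / 20 = (−5 + 15)/20 = 1/2.
ℓ''(λ) = −5/λ² − 10 < 0, confirming a maximum.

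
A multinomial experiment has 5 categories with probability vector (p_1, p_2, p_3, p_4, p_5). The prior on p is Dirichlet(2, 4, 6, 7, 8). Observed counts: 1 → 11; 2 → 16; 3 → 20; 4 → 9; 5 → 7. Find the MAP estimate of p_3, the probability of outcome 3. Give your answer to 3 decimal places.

MAP estimate: 0.294

The posterior is Dirichlet(αᵢ + nᵢ) = Dirichlet(13, 20, 26, 16, 15).
For a Dirichlet(a₁,…,a_K) with all aᵢ > 1, the mode has j-th component (aⱼ − 1)/(Σaᵢ − K).
Here Σaᵢ = 90 and K = 5, so p_3 = (26 − 1)/(90 − 5) = 25/85 ≈ 0.294.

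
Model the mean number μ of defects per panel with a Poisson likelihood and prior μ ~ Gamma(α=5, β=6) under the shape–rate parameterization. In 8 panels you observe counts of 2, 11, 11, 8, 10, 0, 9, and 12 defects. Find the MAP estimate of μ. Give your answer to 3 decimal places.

Σxᵢ = 2+11+11+8+10+0+9+12 = 63, with n = 8.
Posterior ∝ μ^4e^(−6μ) · μ^63e^(−8μ) = μ^67e^(−14μ), i.e. Gamma(shape=68, rate=14).
The mode of a Gamma(a, b) with a ≥ 1 (shape–rate) is (a−1)/b = 67/14 ≈ 4.786.

μ̂_MAP = 4.786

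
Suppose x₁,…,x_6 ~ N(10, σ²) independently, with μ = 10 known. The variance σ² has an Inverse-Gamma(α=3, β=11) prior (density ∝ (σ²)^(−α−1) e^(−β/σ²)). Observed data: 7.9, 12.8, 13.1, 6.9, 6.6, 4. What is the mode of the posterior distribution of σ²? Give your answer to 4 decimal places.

σ̂²_MAP = 7.2164

Sum of squared deviations about the known mean: SS = (7.9−10)² + (12.8−10)² + (13.1−10)² + (6.9−10)² + (6.6−10)² + (4−10)² = 79.03.
The Normal likelihood contributes (σ²)^(−n/2) exp(−SS/(2σ²)), so the posterior is Inverse-Gamma(α + n/2, β + SS/2) = Inverse-Gamma(6, 50.515).
The mode of Inverse-Gamma(a, b) is b/(a+1) = 50.515/7 ≈ 7.2164.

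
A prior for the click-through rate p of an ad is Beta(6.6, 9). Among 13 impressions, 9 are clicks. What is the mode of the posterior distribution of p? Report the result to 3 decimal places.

Prior: Beta(6.6, 9).
Data: 9 successes in 13 trials. The binomial likelihood contributes p^9(1−p)^4, so the posterior is Beta(6.6+9, 9+4) = Beta(15.6, 13).
For Beta(a, b) with a, b > 1 the mode is (a−1)/(a+b−2) = 14.6/26.6 ≈ 0.549.

p̂_MAP = 0.549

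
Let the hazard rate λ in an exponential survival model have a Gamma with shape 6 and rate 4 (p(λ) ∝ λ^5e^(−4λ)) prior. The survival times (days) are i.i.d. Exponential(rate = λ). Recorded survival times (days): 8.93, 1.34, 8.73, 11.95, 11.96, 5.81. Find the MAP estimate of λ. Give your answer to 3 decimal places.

The Exponential(rate=λ) likelihood is ∝ λ^n e^(−λΣtᵢ). Here n = 6 and Σtᵢ = 8.93 + 1.34 + 8.73 + 11.95 + 11.96 + 5.81 = 48.72.
Posterior ∝ λ^5e^(−4λ) · λ^6e^(−48.72λ) = λ^11e^(−52.72λ), i.e. Gamma(12, 52.72).
Mode = (a−1)/b = 11/52.72 ≈ 0.209.

λ̂_MAP = 0.209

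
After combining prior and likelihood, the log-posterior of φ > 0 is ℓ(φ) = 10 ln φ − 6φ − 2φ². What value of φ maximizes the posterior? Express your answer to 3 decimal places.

φ̂_MAP = 1.000

ℓ'(φ) = 10/φ − 6 − 4φ. Setting this to zero and multiplying by φ: 4φ² + 6φ − 10 = 0.
φ = (−6 + √(6² + 4·4·10)) / (2·4) = (−6 + √196) / 8 = (−6 + 14)/8 = 1.
ℓ''(φ) = −10/φ² − 4 < 0, confirming a maximum.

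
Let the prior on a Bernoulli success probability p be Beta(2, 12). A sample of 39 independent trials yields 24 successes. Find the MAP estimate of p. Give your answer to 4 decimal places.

p̂_MAP = 0.4902

Prior: Beta(2, 12).
Data: 24 successes in 39 trials. The binomial likelihood contributes p^24(1−p)^15, so the posterior is Beta(2+24, 12+15) = Beta(26, 27).
For Beta(a, b) with a, b > 1 the mode is (a−1)/(a+b−2) = 25/51 ≈ 0.4902.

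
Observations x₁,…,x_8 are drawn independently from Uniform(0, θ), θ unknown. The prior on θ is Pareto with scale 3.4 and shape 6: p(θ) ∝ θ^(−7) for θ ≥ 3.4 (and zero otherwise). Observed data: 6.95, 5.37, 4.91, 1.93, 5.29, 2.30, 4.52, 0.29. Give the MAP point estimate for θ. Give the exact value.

θ̂_MAP = 6.95

The Uniform(0, θ) likelihood is θ^(−n) for θ ≥ max(xᵢ), zero otherwise. Here max(xᵢ) = 6.95.
Posterior ∝ θ^(−7) · θ^(−8) = θ^(−15) on θ ≥ max(3.4, 6.95) = 6.95.
This density is strictly decreasing in θ, so the posterior mode lies at the lower boundary of the support.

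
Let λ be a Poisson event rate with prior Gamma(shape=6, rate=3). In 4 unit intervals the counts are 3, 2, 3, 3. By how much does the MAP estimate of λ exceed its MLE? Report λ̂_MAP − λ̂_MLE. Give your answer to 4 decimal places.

MAP − MLE = -0.4643

Σxᵢ = 11. Posterior is Gamma(17, 7); MAP = (17−1)/7 = 16/7 ≈ 2.28571.
MLE = x̄ = 11/4 ≈ 2.75000.
Difference = 16/7 − 11/4 = -13/28 ≈ -0.4643.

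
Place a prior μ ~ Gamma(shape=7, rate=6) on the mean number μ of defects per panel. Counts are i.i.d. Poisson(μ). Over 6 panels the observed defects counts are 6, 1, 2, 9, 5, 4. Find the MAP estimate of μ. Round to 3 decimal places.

Σxᵢ = 6+1+2+9+5+4 = 27, with n = 6.
Posterior ∝ μ^6e^(−6μ) · μ^27e^(−6μ) = μ^33e^(−12μ), i.e. Gamma(shape=34, rate=12).
The mode of a Gamma(a, b) with a ≥ 1 (shape–rate) is (a−1)/b = 33/12 ≈ 2.750.

μ̂_MAP = 2.750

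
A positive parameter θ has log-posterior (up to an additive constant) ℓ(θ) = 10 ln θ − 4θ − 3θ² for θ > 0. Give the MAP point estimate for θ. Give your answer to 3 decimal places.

ℓ'(θ) = 10/θ − 4 − 6θ. Setting this to zero and multiplying by θ: 6θ² + 4θ − 10 = 0.
θ = (−4 + √(4² + 4·6·10)) / (2·6) = (−4 + √256) / 12 = (−4 + 16)/12 = 1.
ℓ''(θ) = −10/θ² − 6 < 0, confirming a maximum.

θ̂_MAP = 1.000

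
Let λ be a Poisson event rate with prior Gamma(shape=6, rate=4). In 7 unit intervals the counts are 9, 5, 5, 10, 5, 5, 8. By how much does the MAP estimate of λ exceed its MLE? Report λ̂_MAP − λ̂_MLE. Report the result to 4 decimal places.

MAP − MLE = -1.9870

Σxᵢ = 47. Posterior is Gamma(53, 11); MAP = (53−1)/11 = 52/11 ≈ 4.72727.
MLE = x̄ = 47/7 ≈ 6.71429.
Difference = 52/11 − 47/7 = -153/77 ≈ -1.9870.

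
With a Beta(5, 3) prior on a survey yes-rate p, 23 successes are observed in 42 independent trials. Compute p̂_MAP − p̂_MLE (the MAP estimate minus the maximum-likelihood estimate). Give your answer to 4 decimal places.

Posterior is Beta(28, 22); MAP = (28−1)/(50−2) = 27/48 ≈ 0.56250.
MLE ignores the prior: p̂_MLE = k/n = 23/42 ≈ 0.54762.
Difference = 27/48 − 23/42 = 5/336 ≈ 0.0149.

MAP − MLE = 0.0149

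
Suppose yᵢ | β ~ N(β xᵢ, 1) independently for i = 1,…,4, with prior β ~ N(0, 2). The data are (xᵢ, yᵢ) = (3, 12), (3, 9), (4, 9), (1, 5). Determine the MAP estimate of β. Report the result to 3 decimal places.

β̂_MAP = 2.930

log p(β | y) = −Σ(yᵢ − βxᵢ)²/(2·1) − β²/(2·2) + const.
Setting the derivative to zero: Σxᵢ(yᵢ − βxᵢ)/1 − β/2 = 0, so β = Σxᵢyᵢ / (Σxᵢ² + σ²/τ²).
Σxᵢyᵢ = 3·12 + 3·9 + 4·9 + 1·5 = 104; Σxᵢ² = 35; σ²/τ² = 0.5.
β̂_MAP = 104 / (35 + 0.5) = 104/35.5 ≈ 2.930.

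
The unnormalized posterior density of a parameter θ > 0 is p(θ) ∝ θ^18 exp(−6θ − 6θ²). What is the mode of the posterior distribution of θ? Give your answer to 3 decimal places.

ℓ'(θ) = 18/θ − 6 − 12θ. Setting this to zero and multiplying by θ: 12θ² + 6θ − 18 = 0.
θ = (−6 + √(6² + 4·12·18)) / (2·12) = (−6 + √900) / 24 = (−6 + 30)/24 = 1.
ℓ''(θ) = −18/θ² − 12 < 0, confirming a maximum.

θ̂_MAP = 1.000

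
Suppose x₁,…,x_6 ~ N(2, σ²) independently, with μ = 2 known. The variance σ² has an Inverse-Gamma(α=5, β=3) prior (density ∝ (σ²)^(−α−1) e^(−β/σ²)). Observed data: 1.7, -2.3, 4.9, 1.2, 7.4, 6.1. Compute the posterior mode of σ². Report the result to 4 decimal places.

σ̂²_MAP = 4.4222

Sum of squared deviations about the known mean: SS = (1.7−2)² + (-2.3−2)² + (4.9−2)² + (1.2−2)² + (7.4−2)² + (6.1−2)² = 73.6.
The Normal likelihood contributes (σ²)^(−n/2) exp(−SS/(2σ²)), so the posterior is Inverse-Gamma(α + n/2, β + SS/2) = Inverse-Gamma(8, 39.8).
The mode of Inverse-Gamma(a, b) is b/(a+1) = 39.8/9 ≈ 4.4222.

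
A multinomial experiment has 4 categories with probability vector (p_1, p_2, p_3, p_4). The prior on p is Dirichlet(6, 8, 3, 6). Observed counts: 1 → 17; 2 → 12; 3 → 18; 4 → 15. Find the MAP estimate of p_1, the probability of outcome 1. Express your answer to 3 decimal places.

MAP estimate: 0.272

The posterior is Dirichlet(αᵢ + nᵢ) = Dirichlet(23, 20, 21, 21).
For a Dirichlet(a₁,…,a_K) with all aᵢ > 1, the mode has j-th component (aⱼ − 1)/(Σaᵢ − K).
Here Σaᵢ = 85 and K = 4, so p_1 = (23 − 1)/(85 − 4) = 22/81 ≈ 0.272.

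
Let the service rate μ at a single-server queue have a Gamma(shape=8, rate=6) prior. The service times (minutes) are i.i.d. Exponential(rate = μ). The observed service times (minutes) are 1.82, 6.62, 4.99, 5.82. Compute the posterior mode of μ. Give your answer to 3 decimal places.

μ̂_MAP = 0.436

The Exponential(rate=μ) likelihood is ∝ μ^n e^(−μΣtᵢ). Here n = 4 and Σtᵢ = 1.82 + 6.62 + 4.99 + 5.82 = 19.25.
Posterior ∝ μ^7e^(−6μ) · μ^4e^(−19.25μ) = μ^11e^(−25.25μ), i.e. Gamma(12, 25.25).
Mode = (a−1)/b = 11/25.25 ≈ 0.436.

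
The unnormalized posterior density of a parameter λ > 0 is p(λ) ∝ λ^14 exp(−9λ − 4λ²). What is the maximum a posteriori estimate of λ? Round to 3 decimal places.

ℓ'(λ) = 14/λ − 9 − 8λ. Setting this to zero and multiplying by λ: 8λ² + 9λ − 14 = 0.
λ = (−9 + √(9² + 4·8·14)) / (2·8) = (−9 + √529) / 16 = (−9 + 23)/16 = 7/8.
ℓ''(λ) = −14/λ² − 8 < 0, confirming a maximum.

λ̂_MAP = 0.875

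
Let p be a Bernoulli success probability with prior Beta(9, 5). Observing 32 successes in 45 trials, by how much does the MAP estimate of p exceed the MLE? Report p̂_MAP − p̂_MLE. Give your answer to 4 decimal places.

Posterior is Beta(41, 18); MAP = (41−1)/(59−2) = 40/57 ≈ 0.70175.
MLE ignores the prior: p̂_MLE = k/n = 32/45 ≈ 0.71111.
Difference = 40/57 − 32/45 = -8/855 ≈ -0.0094.

MAP − MLE = -0.0094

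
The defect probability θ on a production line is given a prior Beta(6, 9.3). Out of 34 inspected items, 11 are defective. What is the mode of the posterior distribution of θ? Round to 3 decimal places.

θ̂_MAP = 0.338

Prior: Beta(6, 9.3).
Data: 11 successes in 34 trials. The binomial likelihood contributes θ^11(1−θ)^23, so the posterior is Beta(6+11, 9.3+23) = Beta(17, 32.3).
For Beta(a, b) with a, b > 1 the mode is (a−1)/(a+b−2) = 16/47.3 ≈ 0.338.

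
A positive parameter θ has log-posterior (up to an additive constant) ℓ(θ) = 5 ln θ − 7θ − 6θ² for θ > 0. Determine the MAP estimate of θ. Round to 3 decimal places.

ℓ'(θ) = 5/θ − 7 − 12θ. Setting this to zero and multiplying by θ: 12θ² + 7θ − 5 = 0.
θ = (−7 + √(7² + 4·12·5)) / (2·12) = (−7 + √289) / 24 = (−7 + 17)/24 = 5/12.
ℓ''(θ) = −5/θ² − 12 < 0, confirming a maximum.

θ̂_MAP = 0.417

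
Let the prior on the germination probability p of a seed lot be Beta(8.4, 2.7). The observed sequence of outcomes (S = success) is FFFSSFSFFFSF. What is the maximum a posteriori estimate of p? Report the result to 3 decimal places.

p̂_MAP = 0.540

Prior: Beta(8.4, 2.7).
Data: 4 successes in 12 trials (from the sequence). The binomial likelihood contributes p^4(1−p)^8, so the posterior is Beta(8.4+4, 2.7+8) = Beta(12.4, 10.7).
For Beta(a, b) with a, b > 1 the mode is (a−1)/(a+b−2) = 11.4/21.1 ≈ 0.540.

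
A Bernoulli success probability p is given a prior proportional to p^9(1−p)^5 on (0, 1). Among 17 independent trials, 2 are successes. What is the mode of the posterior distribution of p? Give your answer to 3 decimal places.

p̂_MAP = 0.355

The prior density ∝ p^9(1−p)^5 is the kernel of Beta(10, 6).
Data: 2 successes in 17 trials. The binomial likelihood contributes p^2(1−p)^15, so the posterior is Beta(10+2, 6+15) = Beta(12, 21).
For Beta(a, b) with a, b > 1 the mode is (a−1)/(a+b−2) = 11/31 ≈ 0.355.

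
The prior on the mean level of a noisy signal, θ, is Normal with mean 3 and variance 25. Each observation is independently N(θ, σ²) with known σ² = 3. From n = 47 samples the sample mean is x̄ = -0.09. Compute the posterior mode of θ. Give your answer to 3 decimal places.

n = 47, x̄ = -0.09.
For a Normal prior and Normal likelihood with known variance, the posterior is Normal; its mode equals its mean, the precision-weighted average.
Prior precision 1/σ₀² = 1/25 = 0.04; data precision n/σ² = 47/3.
θ̂ = (0.04·3 + (47/3)·(-0.09)) / (0.04 + 47/3) = (-1.29)/(1178/75) = -387/4712 ≈ -0.082.

θ̂_MAP = -0.082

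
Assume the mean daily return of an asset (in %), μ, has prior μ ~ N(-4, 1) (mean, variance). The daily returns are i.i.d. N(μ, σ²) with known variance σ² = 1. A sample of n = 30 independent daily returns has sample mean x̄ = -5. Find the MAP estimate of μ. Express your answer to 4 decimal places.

n = 30, x̄ = -5.
For a Normal prior and Normal likelihood with known variance, the posterior is Normal; its mode equals its mean, the precision-weighted average.
Prior precision 1/σ₀² = 1/1 = 1; data precision n/σ² = 30/1 = 30.
μ̂ = (1·(-4) + 30·(-5)) / (1 + 30) = (-154)/31 = -154/31 ≈ -4.9677.

μ̂_MAP = -4.9677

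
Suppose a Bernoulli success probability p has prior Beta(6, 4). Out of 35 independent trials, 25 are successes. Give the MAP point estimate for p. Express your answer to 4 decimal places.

p̂_MAP = 0.6977

Prior: Beta(6, 4).
Data: 25 successes in 35 trials. The binomial likelihood contributes p^25(1−p)^10, so the posterior is Beta(6+25, 4+10) = Beta(31, 14).
For Beta(a, b) with a, b > 1 the mode is (a−1)/(a+b−2) = 30/43 ≈ 0.6977.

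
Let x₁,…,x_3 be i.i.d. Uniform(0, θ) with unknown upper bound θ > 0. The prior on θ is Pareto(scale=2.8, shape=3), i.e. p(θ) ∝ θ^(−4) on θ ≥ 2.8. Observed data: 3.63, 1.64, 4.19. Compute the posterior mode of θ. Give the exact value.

The Uniform(0, θ) likelihood is θ^(−n) for θ ≥ max(xᵢ), zero otherwise. Here max(xᵢ) = 4.19.
Posterior ∝ θ^(−4) · θ^(−3) = θ^(−7) on θ ≥ max(2.8, 4.19) = 4.19.
This density is strictly decreasing in θ, so the posterior mode lies at the lower boundary of the support.

θ̂_MAP = 4.19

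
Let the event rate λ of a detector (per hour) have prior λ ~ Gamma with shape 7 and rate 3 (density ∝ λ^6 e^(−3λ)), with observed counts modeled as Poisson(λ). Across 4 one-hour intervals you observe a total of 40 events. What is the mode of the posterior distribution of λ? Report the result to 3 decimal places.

λ̂_MAP = 6.571

Σxᵢ = 40, n = 4.
Posterior ∝ λ^6e^(−3λ) · λ^40e^(−4λ) = λ^46e^(−7λ), i.e. Gamma(shape=47, rate=7).
The mode of a Gamma(a, b) with a ≥ 1 (shape–rate) is (a−1)/b = 46/7 ≈ 6.571.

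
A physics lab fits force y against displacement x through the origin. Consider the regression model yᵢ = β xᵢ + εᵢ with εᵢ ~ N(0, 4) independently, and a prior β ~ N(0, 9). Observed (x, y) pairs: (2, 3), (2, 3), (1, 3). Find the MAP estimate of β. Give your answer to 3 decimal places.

log p(β | y) = −Σ(yᵢ − βxᵢ)²/(2·4) − β²/(2·9) + const.
Setting the derivative to zero: Σxᵢ(yᵢ − βxᵢ)/4 − β/9 = 0, so β = Σxᵢyᵢ / (Σxᵢ² + σ²/τ²).
Σxᵢyᵢ = 2·3 + 2·3 + 1·3 = 15; Σxᵢ² = 9; σ²/τ² = 4/9.
β̂_MAP = 15 / (9 + 4/9) = 15/(85/9) = 27/17 ≈ 1.588.

β̂_MAP = 1.588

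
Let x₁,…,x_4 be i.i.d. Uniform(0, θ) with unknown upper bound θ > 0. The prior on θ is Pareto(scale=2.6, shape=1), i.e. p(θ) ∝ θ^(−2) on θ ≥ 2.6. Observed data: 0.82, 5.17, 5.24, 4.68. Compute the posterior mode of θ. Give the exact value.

The Uniform(0, θ) likelihood is θ^(−n) for θ ≥ max(xᵢ), zero otherwise. Here max(xᵢ) = 5.24.
Posterior ∝ θ^(−2) · θ^(−4) = θ^(−6) on θ ≥ max(2.6, 5.24) = 5.24.
This density is strictly decreasing in θ, so the posterior mode lies at the lower boundary of the support.

θ̂_MAP = 5.24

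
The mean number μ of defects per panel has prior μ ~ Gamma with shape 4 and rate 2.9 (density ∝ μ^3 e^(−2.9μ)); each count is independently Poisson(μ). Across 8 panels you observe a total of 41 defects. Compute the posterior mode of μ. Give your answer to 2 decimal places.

Σxᵢ = 41, n = 8.
Posterior ∝ μ^3e^(−2.9μ) · μ^41e^(−8μ) = μ^44e^(−10.9μ), i.e. Gamma(shape=45, rate=10.9).
The mode of a Gamma(a, b) with a ≥ 1 (shape–rate) is (a−1)/b = 44/10.9 ≈ 4.04.

μ̂_MAP = 4.04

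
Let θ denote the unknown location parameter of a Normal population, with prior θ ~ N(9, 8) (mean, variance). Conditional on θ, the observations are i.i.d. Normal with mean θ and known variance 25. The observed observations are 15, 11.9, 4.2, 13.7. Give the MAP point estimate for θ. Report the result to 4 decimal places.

θ̂_MAP = 10.2351

n = 4; x̄ = (15 + 11.9 + 4.2 + 13.7)/4 = 44.8/4 = 11.2.
For a Normal prior and Normal likelihood with known variance, the posterior is Normal; its mode equals its mean, the precision-weighted average.
Prior precision 1/σ₀² = 1/8 = 0.125; data precision n/σ² = 4/25 = 0.16.
θ̂ = (0.125·9 + 0.16·11.2) / (0.125 + 0.16) = 2.917/0.285 = 2917/285 ≈ 10.2351.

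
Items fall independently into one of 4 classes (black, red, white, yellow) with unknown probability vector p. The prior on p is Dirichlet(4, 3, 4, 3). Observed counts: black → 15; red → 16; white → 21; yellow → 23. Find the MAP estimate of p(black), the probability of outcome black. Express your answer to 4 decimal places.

MAP estimate of p(black) = 0.2118

The posterior is Dirichlet(αᵢ + nᵢ) = Dirichlet(19, 19, 25, 26).
For a Dirichlet(a₁,…,a_K) with all aᵢ > 1, the mode has j-th component (aⱼ − 1)/(Σaᵢ − K).
Here Σaᵢ = 89 and K = 4, so p(black) = (19 − 1)/(89 − 4) = 18/85 ≈ 0.2118.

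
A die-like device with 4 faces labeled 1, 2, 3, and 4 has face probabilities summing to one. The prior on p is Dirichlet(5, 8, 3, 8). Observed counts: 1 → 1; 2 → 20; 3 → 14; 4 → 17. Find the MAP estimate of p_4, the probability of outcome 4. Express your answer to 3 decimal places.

The posterior is Dirichlet(αᵢ + nᵢ) = Dirichlet(6, 28, 17, 25).
For a Dirichlet(a₁,…,a_K) with all aᵢ > 1, the mode has j-th component (aⱼ − 1)/(Σaᵢ − K).
Here Σaᵢ = 76 and K = 4, so p_4 = (25 − 1)/(76 − 4) = 24/72 ≈ 0.333.

MAP estimate: 0.333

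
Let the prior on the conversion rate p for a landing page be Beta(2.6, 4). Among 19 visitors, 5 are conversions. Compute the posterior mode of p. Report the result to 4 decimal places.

p̂_MAP = 0.2797

Prior: Beta(2.6, 4).
Data: 5 successes in 19 trials. The binomial likelihood contributes p^5(1−p)^14, so the posterior is Beta(2.6+5, 4+14) = Beta(7.6, 18).
For Beta(a, b) with a, b > 1 the mode is (a−1)/(a+b−2) = 6.6/23.6 ≈ 0.2797.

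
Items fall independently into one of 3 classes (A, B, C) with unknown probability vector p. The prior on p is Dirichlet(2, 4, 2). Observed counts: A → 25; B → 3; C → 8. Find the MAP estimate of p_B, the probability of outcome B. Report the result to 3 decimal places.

The posterior is Dirichlet(αᵢ + nᵢ) = Dirichlet(27, 7, 10).
For a Dirichlet(a₁,…,a_K) with all aᵢ > 1, the mode has j-th component (aⱼ − 1)/(Σaᵢ − K).
Here Σaᵢ = 44 and K = 3, so p_B = (7 − 1)/(44 − 3) = 6/41 ≈ 0.146.

MAP estimate of p_B = 0.146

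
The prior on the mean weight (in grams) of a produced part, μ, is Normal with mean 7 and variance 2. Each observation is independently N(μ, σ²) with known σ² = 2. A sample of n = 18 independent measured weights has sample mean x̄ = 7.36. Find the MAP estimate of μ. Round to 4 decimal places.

μ̂_MAP = 7.3411

n = 18, x̄ = 7.36.
For a Normal prior and Normal likelihood with known variance, the posterior is Normal; its mode equals its mean, the precision-weighted average.
Prior precision 1/σ₀² = 1/2 = 0.5; data precision n/σ² = 18/2 = 9.
μ̂ = (0.5·7 + 9·7.36) / (0.5 + 9) = 69.74/9.5 = 3487/475 ≈ 7.3411.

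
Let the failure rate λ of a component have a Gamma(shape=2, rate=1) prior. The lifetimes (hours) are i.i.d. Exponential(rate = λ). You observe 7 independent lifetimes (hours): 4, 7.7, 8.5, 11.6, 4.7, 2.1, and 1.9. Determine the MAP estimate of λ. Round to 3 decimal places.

λ̂_MAP = 0.193

The Exponential(rate=λ) likelihood is ∝ λ^n e^(−λΣtᵢ). Here n = 7 and Σtᵢ = 4 + 7.7 + 8.5 + 11.6 + 4.7 + 2.1 + 1.9 = 40.5.
Posterior ∝ λe^(−1λ) · λ^7e^(−40.5λ) = λ^8e^(−41.5λ), i.e. Gamma(9, 41.5).
Mode = (a−1)/b = 8/41.5 ≈ 0.193.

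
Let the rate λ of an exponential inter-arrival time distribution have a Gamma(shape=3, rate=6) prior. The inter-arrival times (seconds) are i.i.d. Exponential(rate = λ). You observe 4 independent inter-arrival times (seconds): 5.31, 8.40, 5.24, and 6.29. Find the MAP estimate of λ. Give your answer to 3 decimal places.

The Exponential(rate=λ) likelihood is ∝ λ^n e^(−λΣtᵢ). Here n = 4 and Σtᵢ = 5.31 + 8.40 + 5.24 + 6.29 = 25.24.
Posterior ∝ λ^2e^(−6λ) · λ^4e^(−25.24λ) = λ^6e^(−31.24λ), i.e. Gamma(7, 31.24).
Mode = (a−1)/b = 6/31.24 ≈ 0.192.

λ̂_MAP = 0.192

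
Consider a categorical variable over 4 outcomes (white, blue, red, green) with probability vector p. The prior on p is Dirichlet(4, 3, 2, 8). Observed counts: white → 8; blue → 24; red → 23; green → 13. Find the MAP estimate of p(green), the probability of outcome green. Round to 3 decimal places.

The posterior is Dirichlet(αᵢ + nᵢ) = Dirichlet(12, 27, 25, 21).
For a Dirichlet(a₁,…,a_K) with all aᵢ > 1, the mode has j-th component (aⱼ − 1)/(Σaᵢ − K).
Here Σaᵢ = 85 and K = 4, so p(green) = (21 − 1)/(85 − 4) = 20/81 ≈ 0.247.

MAP estimate of p(green) = 0.247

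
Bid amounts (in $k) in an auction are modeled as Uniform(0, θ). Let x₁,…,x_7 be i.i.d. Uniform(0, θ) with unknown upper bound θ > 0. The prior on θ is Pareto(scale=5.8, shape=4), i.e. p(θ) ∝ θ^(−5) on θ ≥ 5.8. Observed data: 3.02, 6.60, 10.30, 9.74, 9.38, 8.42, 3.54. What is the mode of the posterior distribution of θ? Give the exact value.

θ̂_MAP = 10.30

The Uniform(0, θ) likelihood is θ^(−n) for θ ≥ max(xᵢ), zero otherwise. Here max(xᵢ) = 10.30.
Posterior ∝ θ^(−5) · θ^(−7) = θ^(−12) on θ ≥ max(5.8, 10.30) = 10.30.
This density is strictly decreasing in θ, so the posterior mode lies at the lower boundary of the support.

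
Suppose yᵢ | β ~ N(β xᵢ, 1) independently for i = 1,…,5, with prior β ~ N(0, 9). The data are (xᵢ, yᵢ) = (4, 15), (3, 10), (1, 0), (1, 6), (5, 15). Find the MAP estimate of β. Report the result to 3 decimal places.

β̂_MAP = 3.281

log p(β | y) = −Σ(yᵢ − βxᵢ)²/(2·1) − β²/(2·9) + const.
Setting the derivative to zero: Σxᵢ(yᵢ − βxᵢ)/1 − β/9 = 0, so β = Σxᵢyᵢ / (Σxᵢ² + σ²/τ²).
Σxᵢyᵢ = 4·15 + 3·10 + 1·0 + 1·6 + 5·15 = 171; Σxᵢ² = 52; σ²/τ² = 1/9.
β̂_MAP = 171 / (52 + 1/9) = 171/(469/9) = 1539/469 ≈ 3.281.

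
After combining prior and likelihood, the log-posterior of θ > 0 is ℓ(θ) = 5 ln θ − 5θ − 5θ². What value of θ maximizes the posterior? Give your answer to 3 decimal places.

θ̂_MAP = 0.500

ℓ'(θ) = 5/θ − 5 − 10θ. Setting this to zero and multiplying by θ: 10θ² + 5θ − 5 = 0.
θ = (−5 + √(5² + 4·10·5)) / (2·10) = (−5 + √225) / 20 = (−5 + 15)/20 = 1/2.
ℓ''(θ) = −5/θ² − 10 < 0, confirming a maximum.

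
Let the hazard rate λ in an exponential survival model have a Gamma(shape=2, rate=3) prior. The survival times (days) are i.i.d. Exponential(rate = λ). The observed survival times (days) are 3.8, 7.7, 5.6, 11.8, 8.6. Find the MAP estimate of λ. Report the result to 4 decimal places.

λ̂_MAP = 0.1481

The Exponential(rate=λ) likelihood is ∝ λ^n e^(−λΣtᵢ). Here n = 5 and Σtᵢ = 3.8 + 7.7 + 5.6 + 11.8 + 8.6 = 37.5.
Posterior ∝ λe^(−3λ) · λ^5e^(−37.5λ) = λ^6e^(−40.5λ), i.e. Gamma(7, 40.5).
Mode = (a−1)/b = 6/40.5 ≈ 0.1481.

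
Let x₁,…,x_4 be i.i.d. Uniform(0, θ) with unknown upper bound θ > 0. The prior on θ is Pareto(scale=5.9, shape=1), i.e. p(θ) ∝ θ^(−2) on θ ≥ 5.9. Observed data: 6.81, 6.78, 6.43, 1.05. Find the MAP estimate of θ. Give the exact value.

θ̂_MAP = 6.81

The Uniform(0, θ) likelihood is θ^(−n) for θ ≥ max(xᵢ), zero otherwise. Here max(xᵢ) = 6.81.
Posterior ∝ θ^(−2) · θ^(−4) = θ^(−6) on θ ≥ max(5.9, 6.81) = 6.81.
This density is strictly decreasing in θ, so the posterior mode lies at the lower boundary of the support.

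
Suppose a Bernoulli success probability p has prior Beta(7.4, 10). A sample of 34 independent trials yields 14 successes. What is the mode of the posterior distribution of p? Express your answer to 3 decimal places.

Prior: Beta(7.4, 10).
Data: 14 successes in 34 trials. The binomial likelihood contributes p^14(1−p)^20, so the posterior is Beta(7.4+14, 10+20) = Beta(21.4, 30).
For Beta(a, b) with a, b > 1 the mode is (a−1)/(a+b−2) = 20.4/49.4 ≈ 0.413.

p̂_MAP = 0.413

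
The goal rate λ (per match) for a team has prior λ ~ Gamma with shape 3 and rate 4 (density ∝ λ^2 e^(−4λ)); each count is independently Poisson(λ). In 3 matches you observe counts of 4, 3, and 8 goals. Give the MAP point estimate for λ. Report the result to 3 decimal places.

λ̂_MAP = 2.429

Σxᵢ = 4+3+8 = 15, with n = 3.
Posterior ∝ λ^2e^(−4λ) · λ^15e^(−3λ) = λ^17e^(−7λ), i.e. Gamma(shape=18, rate=7).
The mode of a Gamma(a, b) with a ≥ 1 (shape–rate) is (a−1)/b = 17/7 ≈ 2.429.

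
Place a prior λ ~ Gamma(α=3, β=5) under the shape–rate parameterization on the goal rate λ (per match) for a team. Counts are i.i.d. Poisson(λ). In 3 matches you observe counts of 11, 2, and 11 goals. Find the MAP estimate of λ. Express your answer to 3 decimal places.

Σxᵢ = 11+2+11 = 24, with n = 3.
Posterior ∝ λ^2e^(−5λ) · λ^24e^(−3λ) = λ^26e^(−8λ), i.e. Gamma(shape=27, rate=8).
The mode of a Gamma(a, b) with a ≥ 1 (shape–rate) is (a−1)/b = 26/8 ≈ 3.250.

λ̂_MAP = 3.250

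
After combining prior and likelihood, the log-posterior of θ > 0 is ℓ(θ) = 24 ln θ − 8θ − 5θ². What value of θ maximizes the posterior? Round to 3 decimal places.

ℓ'(θ) = 24/θ − 8 − 10θ. Setting this to zero and multiplying by θ: 10θ² + 8θ − 24 = 0.
θ = (−8 + √(8² + 4·10·24)) / (2·10) = (−8 + √1024) / 20 = (−8 + 32)/20 = 6/5.
ℓ''(θ) = −24/θ² − 10 < 0, confirming a maximum.

θ̂_MAP = 1.200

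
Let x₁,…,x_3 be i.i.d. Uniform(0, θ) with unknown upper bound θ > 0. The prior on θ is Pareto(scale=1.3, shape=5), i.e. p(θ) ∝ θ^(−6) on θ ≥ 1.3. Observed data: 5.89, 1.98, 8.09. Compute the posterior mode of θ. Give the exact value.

θ̂_MAP = 8.09

The Uniform(0, θ) likelihood is θ^(−n) for θ ≥ max(xᵢ), zero otherwise. Here max(xᵢ) = 8.09.
Posterior ∝ θ^(−6) · θ^(−3) = θ^(−9) on θ ≥ max(1.3, 8.09) = 8.09.
This density is strictly decreasing in θ, so the posterior mode lies at the lower boundary of the support.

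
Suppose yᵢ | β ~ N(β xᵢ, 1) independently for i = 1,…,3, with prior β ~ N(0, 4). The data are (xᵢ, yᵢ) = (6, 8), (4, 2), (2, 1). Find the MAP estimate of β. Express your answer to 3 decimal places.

log p(β | y) = −Σ(yᵢ − βxᵢ)²/(2·1) − β²/(2·4) + const.
Setting the derivative to zero: Σxᵢ(yᵢ − βxᵢ)/1 − β/4 = 0, so β = Σxᵢyᵢ / (Σxᵢ² + σ²/τ²).
Σxᵢyᵢ = 6·8 + 4·2 + 2·1 = 58; Σxᵢ² = 56; σ²/τ² = 0.25.
β̂_MAP = 58 / (56 + 0.25) = 58/56.25 ≈ 1.031.

β̂_MAP = 1.031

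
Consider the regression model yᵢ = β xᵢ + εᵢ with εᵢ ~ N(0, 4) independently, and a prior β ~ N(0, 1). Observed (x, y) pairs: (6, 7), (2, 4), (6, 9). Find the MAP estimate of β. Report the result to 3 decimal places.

β̂_MAP = 1.300

log p(β | y) = −Σ(yᵢ − βxᵢ)²/(2·4) − β²/(2·1) + const.
Setting the derivative to zero: Σxᵢ(yᵢ − βxᵢ)/4 − β/1 = 0, so β = Σxᵢyᵢ / (Σxᵢ² + σ²/τ²).
Σxᵢyᵢ = 6·7 + 2·4 + 6·9 = 104; Σxᵢ² = 76; σ²/τ² = 4.
β̂_MAP = 104 / (76 + 4) = 104/80 ≈ 1.300.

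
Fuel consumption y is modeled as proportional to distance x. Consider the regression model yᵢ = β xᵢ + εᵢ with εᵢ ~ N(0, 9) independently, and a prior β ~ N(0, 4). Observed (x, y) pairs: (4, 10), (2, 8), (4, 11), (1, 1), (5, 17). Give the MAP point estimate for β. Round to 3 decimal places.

log p(β | y) = −Σ(yᵢ − βxᵢ)²/(2·9) − β²/(2·4) + const.
Setting the derivative to zero: Σxᵢ(yᵢ − βxᵢ)/9 − β/4 = 0, so β = Σxᵢyᵢ / (Σxᵢ² + σ²/τ²).
Σxᵢyᵢ = 4·10 + 2·8 + 4·11 + 1·1 + 5·17 = 186; Σxᵢ² = 62; σ²/τ² = 2.25.
β̂_MAP = 186 / (62 + 2.25) = 186/64.25 ≈ 2.895.

β̂_MAP = 2.895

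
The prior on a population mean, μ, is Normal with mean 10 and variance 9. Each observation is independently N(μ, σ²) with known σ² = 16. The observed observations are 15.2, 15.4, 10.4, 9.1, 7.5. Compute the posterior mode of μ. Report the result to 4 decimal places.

μ̂_MAP = 11.1213

n = 5; x̄ = (15.2 + 15.4 + 10.4 + 9.1 + 7.5)/5 = 57.6/5 = 11.52.
For a Normal prior and Normal likelihood with known variance, the posterior is Normal; its mode equals its mean, the precision-weighted average.
Prior precision 1/σ₀² = 1/9; data precision n/σ² = 5/16 = 0.3125.
μ̂ = ((1/9)·10 + 0.3125·11.52) / (1/9 + 0.3125) = (212/45)/(61/144) = 3392/305 ≈ 11.1213.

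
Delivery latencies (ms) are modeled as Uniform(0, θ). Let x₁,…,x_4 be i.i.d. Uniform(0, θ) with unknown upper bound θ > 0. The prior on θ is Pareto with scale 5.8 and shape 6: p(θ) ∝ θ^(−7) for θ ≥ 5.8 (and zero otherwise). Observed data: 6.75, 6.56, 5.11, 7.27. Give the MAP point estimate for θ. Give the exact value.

The Uniform(0, θ) likelihood is θ^(−n) for θ ≥ max(xᵢ), zero otherwise. Here max(xᵢ) = 7.27.
Posterior ∝ θ^(−7) · θ^(−4) = θ^(−11) on θ ≥ max(5.8, 7.27) = 7.27.
This density is strictly decreasing in θ, so the posterior mode lies at the lower boundary of the support.

θ̂_MAP = 7.27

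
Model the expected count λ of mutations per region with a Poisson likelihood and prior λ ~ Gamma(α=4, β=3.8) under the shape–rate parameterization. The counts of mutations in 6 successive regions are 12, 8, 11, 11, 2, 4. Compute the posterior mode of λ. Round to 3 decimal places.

λ̂_MAP = 5.204

Σxᵢ = 12+8+11+11+2+4 = 48, with n = 6.
Posterior ∝ λ^3e^(−3.8λ) · λ^48e^(−6λ) = λ^51e^(−9.8λ), i.e. Gamma(shape=52, rate=9.8).
The mode of a Gamma(a, b) with a ≥ 1 (shape–rate) is (a−1)/b = 51/9.8 ≈ 5.204.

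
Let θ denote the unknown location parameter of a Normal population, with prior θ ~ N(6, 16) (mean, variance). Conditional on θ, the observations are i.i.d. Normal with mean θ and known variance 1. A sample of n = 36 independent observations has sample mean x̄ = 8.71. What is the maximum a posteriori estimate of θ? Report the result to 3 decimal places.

n = 36, x̄ = 8.71.
For a Normal prior and Normal likelihood with known variance, the posterior is Normal; its mode equals its mean, the precision-weighted average.
Prior precision 1/σ₀² = 1/16 = 0.0625; data precision n/σ² = 36/1 = 36.
θ̂ = (0.0625·6 + 36·8.71) / (0.0625 + 36) = 313.935/36.0625 = 125574/14425 ≈ 8.705.

θ̂_MAP = 8.705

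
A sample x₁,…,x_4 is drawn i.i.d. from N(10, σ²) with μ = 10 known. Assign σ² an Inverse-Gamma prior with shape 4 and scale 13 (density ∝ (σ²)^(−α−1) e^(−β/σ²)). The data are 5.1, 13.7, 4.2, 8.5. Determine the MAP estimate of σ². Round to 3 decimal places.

Sum of squared deviations about the known mean: SS = (5.1−10)² + (13.7−10)² + (4.2−10)² + (8.5−10)² = 73.59.
The Normal likelihood contributes (σ²)^(−n/2) exp(−SS/(2σ²)), so the posterior is Inverse-Gamma(α + n/2, β + SS/2) = Inverse-Gamma(6, 49.795).
The mode of Inverse-Gamma(a, b) is b/(a+1) = 49.795/7 ≈ 7.114.

σ̂²_MAP = 7.114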